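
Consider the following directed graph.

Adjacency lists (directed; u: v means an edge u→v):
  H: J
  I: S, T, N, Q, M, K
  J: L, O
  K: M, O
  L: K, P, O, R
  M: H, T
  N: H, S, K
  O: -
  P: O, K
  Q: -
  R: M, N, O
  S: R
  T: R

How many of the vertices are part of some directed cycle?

10

A vertex is on a directed cycle iff it belongs to a strongly connected component of size ≥ 2 (or has a self-loop).
The vertices on cycles are {H, J, K, L, M, N, P, R, S, T} — 10 in total.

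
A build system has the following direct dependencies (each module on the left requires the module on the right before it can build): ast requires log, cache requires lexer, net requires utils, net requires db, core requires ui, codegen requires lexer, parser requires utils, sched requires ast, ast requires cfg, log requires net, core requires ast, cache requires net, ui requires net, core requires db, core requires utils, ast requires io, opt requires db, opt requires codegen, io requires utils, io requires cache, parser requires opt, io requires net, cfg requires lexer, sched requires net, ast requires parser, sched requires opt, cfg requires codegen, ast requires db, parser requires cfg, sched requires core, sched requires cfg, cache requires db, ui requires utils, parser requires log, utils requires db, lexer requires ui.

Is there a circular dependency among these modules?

DFS with white/gray/black marking, starting from parser:
parser gray
  log gray
    net gray
      db gray
      db black
      utils gray
        utils→db: db black — skip
      utils black
    net black
  log black
  parser→utils: utils black — skip
  cfg gray
    lexer gray
      ui gray
        ui→net: net black — skip
        ui→utils: utils black — skip
      ui black
    lexer black
    codegen gray
      codegen→lexer: lexer black — skip
    codegen black
  cfg black
  opt gray
    opt→db: db black — skip
    opt→codegen: codegen black — skip
  opt black
parser black
io gray
  cache gray
    cache→net: net black — skip
    cache→db: db black — skip
    cache→lexer: lexer black — skip
  cache black
  io→net: net black — skip
  io→utils: utils black — skip
io black
ast gray
  ast→log: log black — skip
  ast→parser: parser black — skip
  ast→cfg: cfg black — skip
  ast→io: io black — skip
  ast→db: db black — skip
ast black
core gray
  core→ast: ast black — skip
  core→db: db black — skip
  core→utils: utils black — skip
  core→ui: ui black — skip
core black
sched gray
  sched→net: net black — skip
  sched→core: core black — skip
  sched→opt: opt black — skip
  sched→cfg: cfg black — skip
  sched→ast: ast black — skip
sched black
Every edge goes to a white or black vertex — no back edge, so the graph is acyclic.

No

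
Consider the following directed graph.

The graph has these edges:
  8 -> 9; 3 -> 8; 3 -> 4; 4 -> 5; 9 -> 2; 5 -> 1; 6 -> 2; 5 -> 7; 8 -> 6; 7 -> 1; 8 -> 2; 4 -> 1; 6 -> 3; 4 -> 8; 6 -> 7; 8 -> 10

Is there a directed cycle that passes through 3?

Yes

3 is on a cycle iff 3 can reach itself via ≥1 edge.
3 → 8 → 6 → 3 — yes.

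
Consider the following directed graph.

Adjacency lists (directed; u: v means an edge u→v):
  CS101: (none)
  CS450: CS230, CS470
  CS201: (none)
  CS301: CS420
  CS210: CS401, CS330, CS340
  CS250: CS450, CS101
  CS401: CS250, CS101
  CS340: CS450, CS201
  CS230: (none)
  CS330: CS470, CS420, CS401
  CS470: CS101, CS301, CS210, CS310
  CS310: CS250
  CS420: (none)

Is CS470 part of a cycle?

CS470 is on a cycle iff CS470 can reach itself via ≥1 edge.
CS470 → CS210 → CS330 → CS470 — yes.

Yes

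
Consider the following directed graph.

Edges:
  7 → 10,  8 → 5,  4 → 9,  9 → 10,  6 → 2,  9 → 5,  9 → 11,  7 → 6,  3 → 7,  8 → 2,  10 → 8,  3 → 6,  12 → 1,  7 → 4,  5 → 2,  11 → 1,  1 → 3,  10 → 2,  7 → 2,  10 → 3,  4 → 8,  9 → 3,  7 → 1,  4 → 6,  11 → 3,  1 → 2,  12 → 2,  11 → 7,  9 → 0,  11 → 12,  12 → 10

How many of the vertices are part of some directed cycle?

8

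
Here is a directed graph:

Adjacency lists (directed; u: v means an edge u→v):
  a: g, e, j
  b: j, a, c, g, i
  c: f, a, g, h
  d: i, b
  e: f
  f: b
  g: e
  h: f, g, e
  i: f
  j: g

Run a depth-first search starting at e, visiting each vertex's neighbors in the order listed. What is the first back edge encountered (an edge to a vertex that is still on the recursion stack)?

g→e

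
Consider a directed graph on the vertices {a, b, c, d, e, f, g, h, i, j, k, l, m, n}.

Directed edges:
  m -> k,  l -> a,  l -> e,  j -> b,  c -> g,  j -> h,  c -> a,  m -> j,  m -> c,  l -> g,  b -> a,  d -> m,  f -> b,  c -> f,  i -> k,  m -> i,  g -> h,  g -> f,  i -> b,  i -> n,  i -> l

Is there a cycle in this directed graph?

No

DFS with white/gray/black marking, starting from m:
m gray
  i gray
    b gray
      a gray
      a black
    b black
    n gray
    n black
    k gray
    k black
    l gray
      l→a: a black — skip
      e gray
      e black
      g gray
        h gray
        h black
        f gray
          f→b: b black — skip
        f black
      g black
    l black
  i black
  c gray
    c→g: g black — skip
    c→a: a black — skip
    c→f: f black — skip
  c black
  m→k: k black — skip
  j gray
    j→b: b black — skip
    j→h: h black — skip
  j black
m black
d gray
  d→m: m black — skip
d black
Every edge goes to a white or black vertex — no back edge, so the graph is acyclic.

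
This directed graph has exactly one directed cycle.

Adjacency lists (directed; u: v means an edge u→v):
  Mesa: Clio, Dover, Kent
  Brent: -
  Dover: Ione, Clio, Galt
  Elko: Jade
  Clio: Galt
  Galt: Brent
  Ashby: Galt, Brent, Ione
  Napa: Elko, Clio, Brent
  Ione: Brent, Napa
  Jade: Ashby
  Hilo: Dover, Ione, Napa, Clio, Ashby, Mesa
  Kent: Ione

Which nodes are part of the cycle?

DFS with gray/black marking from Napa:
Napa gray
  Elko gray
    Jade gray
      Ashby gray
        Galt gray
          Brent gray
          Brent black
        Galt black
        Ashby→Brent: Brent black — skip
        Ione gray
          Ione→Brent: Brent black — skip
          Ione→Napa: Napa is gray → back edge
Back edge closes the cycle Napa → Elko → Jade → Ashby → Ione → Napa; its vertices are {Elko, Ione, Jade, Napa, Ashby}.

Elko, Ione, Jade, Napa, Ashby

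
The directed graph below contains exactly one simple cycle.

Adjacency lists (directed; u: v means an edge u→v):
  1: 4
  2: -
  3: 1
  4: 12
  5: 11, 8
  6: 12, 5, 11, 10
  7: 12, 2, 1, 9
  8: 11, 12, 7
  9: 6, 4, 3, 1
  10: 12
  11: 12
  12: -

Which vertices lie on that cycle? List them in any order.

5, 6, 7, 8, 9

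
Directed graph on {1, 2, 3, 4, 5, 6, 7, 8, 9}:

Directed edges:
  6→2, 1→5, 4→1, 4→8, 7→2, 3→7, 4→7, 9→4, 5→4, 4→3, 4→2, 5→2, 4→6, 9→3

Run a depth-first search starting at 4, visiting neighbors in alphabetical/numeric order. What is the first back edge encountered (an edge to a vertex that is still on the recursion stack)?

5→4

DFS from 4 (visiting neighbors in alphabetical/numeric order); mark gray on enter, black on exit:
4 gray
  1 gray
    5 gray
      2 gray
      2 black
      5→4: 4 is gray → back edge
First back edge: 5 → 4.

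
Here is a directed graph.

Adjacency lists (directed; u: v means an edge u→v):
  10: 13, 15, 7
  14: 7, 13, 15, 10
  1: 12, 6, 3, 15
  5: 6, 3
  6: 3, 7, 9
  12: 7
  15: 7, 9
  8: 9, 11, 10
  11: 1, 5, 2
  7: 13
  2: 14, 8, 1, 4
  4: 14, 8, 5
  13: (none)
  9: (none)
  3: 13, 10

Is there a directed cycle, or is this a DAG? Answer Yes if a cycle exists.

DFS with white/gray/black marking, starting from 9:
9 gray
9 black
10 gray
  13 gray
  13 black
  15 gray
    7 gray
      7→13: 13 black — skip
    7 black
    15→9: 9 black — skip
  15 black
  10→7: 7 black — skip
10 black
14 gray
  14→7: 7 black — skip
  14→13: 13 black — skip
  14→15: 15 black — skip
  14→10: 10 black — skip
14 black
1 gray
  12 gray
    12→7: 7 black — skip
  12 black
  6 gray
    3 gray
      3→13: 13 black — skip
      3→10: 10 black — skip
    3 black
    6→7: 7 black — skip
    6→9: 9 black — skip
  6 black
  1→3: 3 black — skip
  1→15: 15 black — skip
1 black
5 gray
  5→6: 6 black — skip
  5→3: 3 black — skip
5 black
8 gray
  8→9: 9 black — skip
  11 gray
    11→1: 1 black — skip
    11→5: 5 black — skip
    2 gray
      2→14: 14 black — skip
      2→8: 8 is gray → back edge
Back edge found, so a cycle exists: 8 → 11 → 2 → 8.

Yes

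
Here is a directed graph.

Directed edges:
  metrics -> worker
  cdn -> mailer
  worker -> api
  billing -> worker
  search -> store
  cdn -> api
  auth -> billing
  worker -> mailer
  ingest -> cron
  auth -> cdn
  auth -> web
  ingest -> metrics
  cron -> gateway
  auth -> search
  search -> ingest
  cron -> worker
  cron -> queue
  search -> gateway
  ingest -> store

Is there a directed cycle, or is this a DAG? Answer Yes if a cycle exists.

No

DFS with white/gray/black marking, starting from worker:
worker gray
  api gray
  api black
  mailer gray
  mailer black
worker black
web gray
web black
search gray
  ingest gray
    store gray
    store black
    metrics gray
      metrics→worker: worker black — skip
    metrics black
    cron gray
      queue gray
      queue black
      cron→worker: worker black — skip
      gateway gray
      gateway black
    cron black
  ingest black
  search→gateway: gateway black — skip
  search→store: store black — skip
search black
auth gray
  auth→web: web black — skip
  cdn gray
    cdn→api: api black — skip
    cdn→mailer: mailer black — skip
  cdn black
  auth→search: search black — skip
  billing gray
    billing→worker: worker black — skip
  billing black
auth black
Every edge goes to a white or black vertex — no back edge, so the graph is acyclic.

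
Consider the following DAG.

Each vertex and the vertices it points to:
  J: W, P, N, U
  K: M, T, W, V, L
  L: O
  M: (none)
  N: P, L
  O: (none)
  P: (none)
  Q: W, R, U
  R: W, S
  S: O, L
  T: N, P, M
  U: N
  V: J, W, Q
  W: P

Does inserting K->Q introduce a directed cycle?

Adding K→Q creates a cycle iff Q can already reach K.
Explore from Q: no path reaches K. The graph stays acyclic.

No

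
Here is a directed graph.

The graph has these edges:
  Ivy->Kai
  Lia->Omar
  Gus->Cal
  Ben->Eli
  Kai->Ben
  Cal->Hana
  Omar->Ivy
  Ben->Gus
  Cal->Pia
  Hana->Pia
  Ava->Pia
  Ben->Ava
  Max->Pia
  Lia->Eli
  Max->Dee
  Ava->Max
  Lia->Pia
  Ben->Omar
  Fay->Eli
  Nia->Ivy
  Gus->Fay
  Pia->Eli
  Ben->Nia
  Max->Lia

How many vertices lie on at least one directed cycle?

8

A vertex is on a directed cycle iff it belongs to a strongly connected component of size ≥ 2 (or has a self-loop).
The vertices on cycles are {Ava, Ben, Ivy, Kai, Lia, Max, Nia, Omar} — 8 in total.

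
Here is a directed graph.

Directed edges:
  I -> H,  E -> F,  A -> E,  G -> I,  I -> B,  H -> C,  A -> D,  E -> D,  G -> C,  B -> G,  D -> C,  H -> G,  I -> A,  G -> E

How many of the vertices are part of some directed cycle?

4

A vertex is on a directed cycle iff it belongs to a strongly connected component of size ≥ 2 (or has a self-loop).
The vertices on cycles are {B, G, H, I} — 4 in total.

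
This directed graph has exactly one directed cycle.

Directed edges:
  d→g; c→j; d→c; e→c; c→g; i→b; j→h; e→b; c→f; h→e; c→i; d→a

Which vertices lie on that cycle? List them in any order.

c, e, h, j

DFS with gray/black marking from c:
c gray
  g gray
  g black
  i gray
    b gray
    b black
  i black
  j gray
    h gray
      e gray
        e→b: b black — skip
        e→c: c is gray → back edge
Back edge closes the cycle c → j → h → e → c; its vertices are {c, e, h, j}.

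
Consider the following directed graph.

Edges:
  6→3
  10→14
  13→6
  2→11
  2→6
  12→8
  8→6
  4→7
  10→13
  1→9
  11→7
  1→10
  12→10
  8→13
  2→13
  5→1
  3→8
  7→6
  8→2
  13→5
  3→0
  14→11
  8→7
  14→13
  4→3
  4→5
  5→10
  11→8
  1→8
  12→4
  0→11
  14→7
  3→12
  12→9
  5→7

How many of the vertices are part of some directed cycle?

A vertex is on a directed cycle iff it belongs to a strongly connected component of size ≥ 2 (or has a self-loop).
The vertices on cycles are {0, 1, 2, 3, 4, 5, 6, 7, 8, 10, 11, 12, 13, 14} — 14 in total.

14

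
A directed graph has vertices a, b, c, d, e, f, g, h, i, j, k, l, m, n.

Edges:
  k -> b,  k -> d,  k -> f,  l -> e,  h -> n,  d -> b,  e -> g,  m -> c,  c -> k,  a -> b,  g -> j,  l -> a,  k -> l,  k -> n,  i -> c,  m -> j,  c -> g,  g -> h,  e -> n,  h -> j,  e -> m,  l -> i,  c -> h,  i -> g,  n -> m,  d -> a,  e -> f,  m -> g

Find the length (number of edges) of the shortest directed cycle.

For each vertex v, BFS finds the shortest path from v back to v.
The shortest such closed walk is k → n → m → c → k, length 4.

4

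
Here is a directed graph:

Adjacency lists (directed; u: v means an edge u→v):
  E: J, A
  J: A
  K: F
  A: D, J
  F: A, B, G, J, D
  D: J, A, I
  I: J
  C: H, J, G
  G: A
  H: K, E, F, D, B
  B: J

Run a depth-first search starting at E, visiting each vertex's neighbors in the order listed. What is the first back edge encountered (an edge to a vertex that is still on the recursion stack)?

DFS from E (visiting each vertex's neighbors in the order listed); mark gray on enter, black on exit:
E gray
  J gray
    A gray
      D gray
        D→J: J is gray → back edge
First back edge: D → J.

D->J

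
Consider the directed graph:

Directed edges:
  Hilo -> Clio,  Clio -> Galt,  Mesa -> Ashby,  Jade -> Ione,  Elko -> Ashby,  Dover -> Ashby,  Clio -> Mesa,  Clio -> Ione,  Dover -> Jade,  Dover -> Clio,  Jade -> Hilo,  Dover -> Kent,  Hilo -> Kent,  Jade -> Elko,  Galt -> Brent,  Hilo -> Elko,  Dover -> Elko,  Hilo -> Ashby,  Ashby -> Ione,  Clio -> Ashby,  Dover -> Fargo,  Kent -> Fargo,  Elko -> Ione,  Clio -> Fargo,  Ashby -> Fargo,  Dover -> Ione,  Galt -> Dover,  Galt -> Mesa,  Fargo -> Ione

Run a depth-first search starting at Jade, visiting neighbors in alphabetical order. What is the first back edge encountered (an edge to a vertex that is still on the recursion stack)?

Dover→Clio

DFS from Jade (visiting neighbors in alphabetical order); mark gray on enter, black on exit:
Jade gray
  Elko gray
    Ashby gray
      Fargo gray
        Ione gray
        Ione black
      Fargo black
      Ashby→Ione: Ione black — skip
    Ashby black
    Elko→Ione: Ione black — skip
  Elko black
  Hilo gray
    Hilo→Ashby: Ashby black — skip
    Clio gray
      Clio→Ashby: Ashby black — skip
      Clio→Fargo: Fargo black — skip
      Galt gray
        Brent gray
        Brent black
        Dover gray
          Dover→Ashby: Ashby black — skip
          Dover→Clio: Clio is gray → back edge
First back edge: Dover → Clio.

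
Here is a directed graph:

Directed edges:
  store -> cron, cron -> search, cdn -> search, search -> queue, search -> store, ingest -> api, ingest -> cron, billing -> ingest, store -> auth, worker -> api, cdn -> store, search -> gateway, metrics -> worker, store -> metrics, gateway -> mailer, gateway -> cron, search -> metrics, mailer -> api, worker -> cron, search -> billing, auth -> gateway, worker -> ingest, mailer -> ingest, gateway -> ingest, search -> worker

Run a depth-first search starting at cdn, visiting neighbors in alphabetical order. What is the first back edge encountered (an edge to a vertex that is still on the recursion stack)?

cron->search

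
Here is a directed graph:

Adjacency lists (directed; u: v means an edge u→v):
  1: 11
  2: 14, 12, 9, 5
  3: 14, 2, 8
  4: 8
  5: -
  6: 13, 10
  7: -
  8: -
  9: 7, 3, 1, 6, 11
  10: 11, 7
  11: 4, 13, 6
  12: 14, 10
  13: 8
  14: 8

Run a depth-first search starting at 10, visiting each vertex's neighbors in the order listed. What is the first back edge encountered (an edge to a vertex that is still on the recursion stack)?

DFS from 10 (visiting each vertex's neighbors in the order listed); mark gray on enter, black on exit:
10 gray
  11 gray
    4 gray
      8 gray
      8 black
    4 black
    13 gray
      13→8: 8 black — skip
    13 black
    6 gray
      6→13: 13 black — skip
      6→10: 10 is gray → back edge
First back edge: 6 → 10.

6->10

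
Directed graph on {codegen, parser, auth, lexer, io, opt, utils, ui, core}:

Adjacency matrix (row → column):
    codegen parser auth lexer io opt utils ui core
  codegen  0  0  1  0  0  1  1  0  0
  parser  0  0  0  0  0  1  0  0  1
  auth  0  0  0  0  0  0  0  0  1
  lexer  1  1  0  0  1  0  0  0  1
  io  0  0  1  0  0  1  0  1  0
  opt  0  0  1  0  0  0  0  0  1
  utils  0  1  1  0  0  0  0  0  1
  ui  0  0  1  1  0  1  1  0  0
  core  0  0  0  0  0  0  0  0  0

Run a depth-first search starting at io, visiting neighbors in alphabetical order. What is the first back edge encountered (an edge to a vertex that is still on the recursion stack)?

DFS from io (visiting neighbors in alphabetical order); mark gray on enter, black on exit:
io gray
  auth gray
    core gray
    core black
  auth black
  opt gray
    opt→auth: auth black — skip
    opt→core: core black — skip
  opt black
  ui gray
    ui→auth: auth black — skip
    lexer gray
      codegen gray
        codegen→auth: auth black — skip
        codegen→opt: opt black — skip
        utils gray
          utils→auth: auth black — skip
          utils→core: core black — skip
          parser gray
            parser→core: core black — skip
            parser→opt: opt black — skip
          parser black
        utils black
      codegen black
      lexer→core: core black — skip
      lexer→io: io is gray → back edge
First back edge: lexer → io.

lexer→io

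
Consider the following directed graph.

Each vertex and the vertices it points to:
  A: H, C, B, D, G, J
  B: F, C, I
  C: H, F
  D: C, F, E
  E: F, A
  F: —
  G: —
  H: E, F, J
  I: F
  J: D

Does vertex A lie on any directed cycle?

Yes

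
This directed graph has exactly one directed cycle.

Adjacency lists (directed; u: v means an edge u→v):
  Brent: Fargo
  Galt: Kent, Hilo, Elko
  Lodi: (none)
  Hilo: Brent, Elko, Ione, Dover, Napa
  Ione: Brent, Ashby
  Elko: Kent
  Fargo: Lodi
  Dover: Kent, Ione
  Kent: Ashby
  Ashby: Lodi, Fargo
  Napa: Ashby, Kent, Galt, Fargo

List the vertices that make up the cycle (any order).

DFS with gray/black marking from Galt:
Galt gray
  Kent gray
    Ashby gray
      Lodi gray
      Lodi black
      Fargo gray
        Fargo→Lodi: Lodi black — skip
      Fargo black
    Ashby black
  Kent black
  Hilo gray
    Brent gray
      Brent→Fargo: Fargo black — skip
    Brent black
    Elko gray
      Elko→Kent: Kent black — skip
    Elko black
    Ione gray
      Ione→Brent: Brent black — skip
      Ione→Ashby: Ashby black — skip
    Ione black
    Dover gray
      Dover→Kent: Kent black — skip
      Dover→Ione: Ione black — skip
    Dover black
    Napa gray
      Napa→Ashby: Ashby black — skip
      Napa→Kent: Kent black — skip
      Napa→Galt: Galt is gray → back edge
Back edge closes the cycle Galt → Hilo → Napa → Galt; its vertices are {Galt, Hilo, Napa}.

Galt, Hilo, Napa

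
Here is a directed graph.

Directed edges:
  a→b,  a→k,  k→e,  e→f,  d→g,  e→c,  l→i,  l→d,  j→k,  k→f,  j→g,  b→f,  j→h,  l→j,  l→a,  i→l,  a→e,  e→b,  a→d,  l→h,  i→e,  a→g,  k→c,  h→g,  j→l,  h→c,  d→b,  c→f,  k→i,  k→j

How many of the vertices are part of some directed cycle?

5

A vertex is on a directed cycle iff it belongs to a strongly connected component of size ≥ 2 (or has a self-loop).
The vertices on cycles are {a, i, j, k, l} — 5 in total.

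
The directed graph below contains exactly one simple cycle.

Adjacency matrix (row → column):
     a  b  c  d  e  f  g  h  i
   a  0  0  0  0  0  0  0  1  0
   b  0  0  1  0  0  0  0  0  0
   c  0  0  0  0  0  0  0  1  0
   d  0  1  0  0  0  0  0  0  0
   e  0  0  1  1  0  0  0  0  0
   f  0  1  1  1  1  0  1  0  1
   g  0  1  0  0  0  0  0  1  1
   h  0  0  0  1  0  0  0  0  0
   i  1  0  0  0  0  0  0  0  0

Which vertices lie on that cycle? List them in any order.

DFS with gray/black marking from b:
b gray
  c gray
    h gray
      d gray
        d→b: b is gray → back edge
Back edge closes the cycle b → c → h → d → b; its vertices are {b, c, d, h}.

b, c, d, h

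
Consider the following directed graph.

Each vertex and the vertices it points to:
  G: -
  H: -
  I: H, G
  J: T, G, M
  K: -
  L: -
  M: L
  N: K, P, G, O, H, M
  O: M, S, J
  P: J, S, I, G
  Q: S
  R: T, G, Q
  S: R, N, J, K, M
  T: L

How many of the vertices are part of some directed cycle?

6

A vertex is on a directed cycle iff it belongs to a strongly connected component of size ≥ 2 (or has a self-loop).
The vertices on cycles are {N, O, P, Q, R, S} — 6 in total.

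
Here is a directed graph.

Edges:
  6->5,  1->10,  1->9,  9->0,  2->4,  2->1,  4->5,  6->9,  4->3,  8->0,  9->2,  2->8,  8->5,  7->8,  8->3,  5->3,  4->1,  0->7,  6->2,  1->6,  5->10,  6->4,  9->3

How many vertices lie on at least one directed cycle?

A vertex is on a directed cycle iff it belongs to a strongly connected component of size ≥ 2 (or has a self-loop).
The vertices on cycles are {0, 1, 2, 4, 6, 7, 8, 9} — 8 in total.

8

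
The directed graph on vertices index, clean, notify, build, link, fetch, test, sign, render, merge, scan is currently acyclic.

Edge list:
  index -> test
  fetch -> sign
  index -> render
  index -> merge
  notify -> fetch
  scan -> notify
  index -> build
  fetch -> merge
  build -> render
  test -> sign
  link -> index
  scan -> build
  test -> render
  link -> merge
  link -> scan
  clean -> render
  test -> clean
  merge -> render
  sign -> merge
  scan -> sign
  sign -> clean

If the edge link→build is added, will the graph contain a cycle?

Adding link→build creates a cycle iff build can already reach link.
Explore from build: no path reaches link. The graph stays acyclic.

No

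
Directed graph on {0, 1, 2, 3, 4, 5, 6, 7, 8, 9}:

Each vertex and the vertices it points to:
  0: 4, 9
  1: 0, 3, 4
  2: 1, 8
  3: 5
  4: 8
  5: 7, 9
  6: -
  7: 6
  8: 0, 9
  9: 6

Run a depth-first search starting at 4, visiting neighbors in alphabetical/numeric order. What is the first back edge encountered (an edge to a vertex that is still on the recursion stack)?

DFS from 4 (visiting neighbors in alphabetical/numeric order); mark gray on enter, black on exit:
4 gray
  8 gray
    0 gray
      0→4: 4 is gray → back edge
First back edge: 0 → 4.

0→4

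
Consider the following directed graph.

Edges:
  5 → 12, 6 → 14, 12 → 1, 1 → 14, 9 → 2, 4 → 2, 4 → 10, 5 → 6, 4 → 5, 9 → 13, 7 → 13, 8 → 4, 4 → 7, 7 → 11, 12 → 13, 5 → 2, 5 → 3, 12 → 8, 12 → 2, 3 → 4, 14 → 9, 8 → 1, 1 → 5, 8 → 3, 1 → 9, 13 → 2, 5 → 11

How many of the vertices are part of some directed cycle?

A vertex is on a directed cycle iff it belongs to a strongly connected component of size ≥ 2 (or has a self-loop).
The vertices on cycles are {1, 3, 4, 5, 8, 12} — 6 in total.

6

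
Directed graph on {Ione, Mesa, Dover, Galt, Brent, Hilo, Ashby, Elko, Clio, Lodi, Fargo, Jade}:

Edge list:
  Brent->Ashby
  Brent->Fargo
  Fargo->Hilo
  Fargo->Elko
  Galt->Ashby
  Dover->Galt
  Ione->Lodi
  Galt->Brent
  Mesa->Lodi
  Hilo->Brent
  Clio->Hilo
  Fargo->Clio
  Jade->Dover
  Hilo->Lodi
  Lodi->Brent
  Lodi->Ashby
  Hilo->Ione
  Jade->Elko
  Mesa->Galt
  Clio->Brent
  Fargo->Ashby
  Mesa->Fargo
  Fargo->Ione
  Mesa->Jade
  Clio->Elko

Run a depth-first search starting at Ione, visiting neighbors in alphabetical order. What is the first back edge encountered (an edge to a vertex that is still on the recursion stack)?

Clio->Brent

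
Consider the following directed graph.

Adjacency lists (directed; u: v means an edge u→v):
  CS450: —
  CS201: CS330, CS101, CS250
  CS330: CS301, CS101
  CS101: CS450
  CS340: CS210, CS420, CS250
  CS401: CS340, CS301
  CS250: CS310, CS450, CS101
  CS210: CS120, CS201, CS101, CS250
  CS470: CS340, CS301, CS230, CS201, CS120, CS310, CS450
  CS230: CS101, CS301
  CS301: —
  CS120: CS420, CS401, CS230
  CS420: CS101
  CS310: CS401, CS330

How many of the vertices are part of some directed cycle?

A vertex is on a directed cycle iff it belongs to a strongly connected component of size ≥ 2 (or has a self-loop).
The vertices on cycles are {CS120, CS201, CS210, CS250, CS310, CS340, CS401} — 7 in total.

7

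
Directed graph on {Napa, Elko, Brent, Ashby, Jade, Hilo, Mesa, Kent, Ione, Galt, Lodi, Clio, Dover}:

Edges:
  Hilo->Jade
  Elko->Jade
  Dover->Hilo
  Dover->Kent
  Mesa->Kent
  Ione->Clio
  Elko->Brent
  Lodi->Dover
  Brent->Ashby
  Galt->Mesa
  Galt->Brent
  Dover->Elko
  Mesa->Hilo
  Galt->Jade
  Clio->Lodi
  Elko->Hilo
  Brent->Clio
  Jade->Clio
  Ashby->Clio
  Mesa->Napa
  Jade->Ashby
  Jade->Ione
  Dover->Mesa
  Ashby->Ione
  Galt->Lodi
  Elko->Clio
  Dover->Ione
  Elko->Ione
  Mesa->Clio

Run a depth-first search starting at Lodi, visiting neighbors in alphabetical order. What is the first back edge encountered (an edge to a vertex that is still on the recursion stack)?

Clio->Lodi

DFS from Lodi (visiting neighbors in alphabetical order); mark gray on enter, black on exit:
Lodi gray
  Dover gray
    Elko gray
      Brent gray
        Ashby gray
          Clio gray
            Clio→Lodi: Lodi is gray → back edge
First back edge: Clio → Lodi.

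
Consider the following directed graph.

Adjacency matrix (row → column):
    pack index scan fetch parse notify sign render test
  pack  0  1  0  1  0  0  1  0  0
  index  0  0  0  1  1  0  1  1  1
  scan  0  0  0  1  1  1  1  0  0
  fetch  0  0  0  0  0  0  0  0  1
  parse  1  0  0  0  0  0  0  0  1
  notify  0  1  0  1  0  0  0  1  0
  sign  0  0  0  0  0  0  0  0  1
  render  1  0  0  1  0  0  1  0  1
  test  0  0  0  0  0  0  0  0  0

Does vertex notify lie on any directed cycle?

No

notify lies on a cycle iff there is a path from notify back to itself.
Exploring from notify, it never reaches itself; equivalently, its strongly connected component is a singleton.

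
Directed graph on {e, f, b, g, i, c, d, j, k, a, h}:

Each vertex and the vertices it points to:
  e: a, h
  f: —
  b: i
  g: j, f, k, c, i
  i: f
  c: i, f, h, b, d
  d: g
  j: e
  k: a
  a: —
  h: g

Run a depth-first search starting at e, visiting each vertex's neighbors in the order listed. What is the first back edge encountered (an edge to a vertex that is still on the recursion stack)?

DFS from e (visiting each vertex's neighbors in the order listed); mark gray on enter, black on exit:
e gray
  a gray
  a black
  h gray
    g gray
      j gray
        j→e: e is gray → back edge
First back edge: j → e.

j→e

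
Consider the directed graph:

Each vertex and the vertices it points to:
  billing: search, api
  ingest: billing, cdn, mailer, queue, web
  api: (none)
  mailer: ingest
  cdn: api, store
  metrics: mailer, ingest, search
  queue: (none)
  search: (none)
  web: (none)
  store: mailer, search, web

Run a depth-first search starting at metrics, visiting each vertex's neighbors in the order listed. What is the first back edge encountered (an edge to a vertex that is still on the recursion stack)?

DFS from metrics (visiting each vertex's neighbors in the order listed); mark gray on enter, black on exit:
metrics gray
  mailer gray
    ingest gray
      billing gray
        search gray
        search black
        api gray
        api black
      billing black
      cdn gray
        cdn→api: api black — skip
        store gray
          store→mailer: mailer is gray → back edge
First back edge: store → mailer.

store→mailer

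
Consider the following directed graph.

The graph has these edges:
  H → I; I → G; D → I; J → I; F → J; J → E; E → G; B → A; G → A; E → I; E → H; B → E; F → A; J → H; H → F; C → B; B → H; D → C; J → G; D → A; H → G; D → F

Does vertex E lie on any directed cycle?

Yes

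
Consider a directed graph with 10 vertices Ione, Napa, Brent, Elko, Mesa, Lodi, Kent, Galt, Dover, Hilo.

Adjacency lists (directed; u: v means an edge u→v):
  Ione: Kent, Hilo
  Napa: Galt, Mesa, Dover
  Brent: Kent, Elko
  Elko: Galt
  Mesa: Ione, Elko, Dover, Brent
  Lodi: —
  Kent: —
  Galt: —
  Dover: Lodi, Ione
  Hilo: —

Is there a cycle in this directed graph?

No

DFS with white/gray/black marking, starting from Hilo:
Hilo gray
Hilo black
Ione gray
  Kent gray
  Kent black
  Ione→Hilo: Hilo black — skip
Ione black
Napa gray
  Galt gray
  Galt black
  Mesa gray
    Mesa→Ione: Ione black — skip
    Elko gray
      Elko→Galt: Galt black — skip
    Elko black
    Dover gray
      Lodi gray
      Lodi black
      Dover→Ione: Ione black — skip
    Dover black
    Brent gray
      Brent→Kent: Kent black — skip
      Brent→Elko: Elko black — skip
    Brent black
  Mesa black
  Napa→Dover: Dover black — skip
Napa black
Every edge goes to a white or black vertex — no back edge, so the graph is acyclic.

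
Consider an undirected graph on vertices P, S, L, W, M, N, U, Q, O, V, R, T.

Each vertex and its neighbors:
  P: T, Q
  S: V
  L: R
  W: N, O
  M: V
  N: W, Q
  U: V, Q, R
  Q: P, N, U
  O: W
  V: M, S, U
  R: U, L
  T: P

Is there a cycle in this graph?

No

DFS, tracking each vertex's parent; an edge to a visited non-parent vertex closes a cycle.
Start from S:
visit S (parent –)
  visit V (parent S)
    visit M (parent V)
      M–V: parent, skip
    V–S: parent, skip
    visit U (parent V)
      U–V: parent, skip
      visit Q (parent U)
        visit P (parent Q)
          visit T (parent P)
            T–P: parent, skip
          P–Q: parent, skip
        visit N (parent Q)
          visit W (parent N)
            W–N: parent, skip
            visit O (parent W)
              O–W: parent, skip
          N–Q: parent, skip
        Q–U: parent, skip
      visit R (parent U)
        R–U: parent, skip
        visit L (parent R)
          L–R: parent, skip
No non-parent visited neighbor found — the graph is a forest.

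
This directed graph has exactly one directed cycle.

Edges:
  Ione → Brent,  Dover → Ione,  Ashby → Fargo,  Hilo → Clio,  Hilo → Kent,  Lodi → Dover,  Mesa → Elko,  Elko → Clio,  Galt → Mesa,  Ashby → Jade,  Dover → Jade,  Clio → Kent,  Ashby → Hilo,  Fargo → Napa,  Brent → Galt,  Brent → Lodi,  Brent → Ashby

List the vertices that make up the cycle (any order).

Ione, Lodi, Brent, Dover

DFS with gray/black marking from Ione:
Ione gray
  Brent gray
    Lodi gray
      Dover gray
        Dover→Ione: Ione is gray → back edge
Back edge closes the cycle Ione → Brent → Lodi → Dover → Ione; its vertices are {Ione, Lodi, Brent, Dover}.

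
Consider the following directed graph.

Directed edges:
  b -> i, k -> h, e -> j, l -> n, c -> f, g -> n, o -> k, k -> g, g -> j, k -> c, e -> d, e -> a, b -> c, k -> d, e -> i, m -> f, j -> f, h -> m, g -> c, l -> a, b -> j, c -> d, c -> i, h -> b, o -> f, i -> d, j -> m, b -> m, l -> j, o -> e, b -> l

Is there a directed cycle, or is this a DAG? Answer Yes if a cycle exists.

No

DFS with white/gray/black marking, starting from b:
b gray
  j gray
    f gray
    f black
    m gray
      m→f: f black — skip
    m black
  j black
  i gray
    d gray
    d black
  i black
  c gray
    c→i: i black — skip
    c→f: f black — skip
    c→d: d black — skip
  c black
  l gray
    l→j: j black — skip
    n gray
    n black
    a gray
    a black
  l black
  b→m: m black — skip
b black
e gray
  e→d: d black — skip
  e→j: j black — skip
  e→i: i black — skip
  e→a: a black — skip
e black
g gray
  g→n: n black — skip
  g→c: c black — skip
  g→j: j black — skip
g black
h gray
  h→m: m black — skip
  h→b: b black — skip
h black
k gray
  k→h: h black — skip
  k→d: d black — skip
  k→c: c black — skip
  k→g: g black — skip
k black
o gray
  o→f: f black — skip
  o→k: k black — skip
  o→e: e black — skip
o black
Every edge goes to a white or black vertex — no back edge, so the graph is acyclic.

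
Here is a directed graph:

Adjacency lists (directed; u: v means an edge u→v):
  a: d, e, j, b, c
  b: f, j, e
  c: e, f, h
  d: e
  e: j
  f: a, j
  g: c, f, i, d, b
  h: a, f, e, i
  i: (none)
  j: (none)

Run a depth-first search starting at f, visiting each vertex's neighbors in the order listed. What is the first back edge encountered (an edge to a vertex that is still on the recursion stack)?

DFS from f (visiting each vertex's neighbors in the order listed); mark gray on enter, black on exit:
f gray
  a gray
    d gray
      e gray
        j gray
        j black
      e black
    d black
    a→e: e black — skip
    a→j: j black — skip
    b gray
      b→f: f is gray → back edge
First back edge: b → f.

b→f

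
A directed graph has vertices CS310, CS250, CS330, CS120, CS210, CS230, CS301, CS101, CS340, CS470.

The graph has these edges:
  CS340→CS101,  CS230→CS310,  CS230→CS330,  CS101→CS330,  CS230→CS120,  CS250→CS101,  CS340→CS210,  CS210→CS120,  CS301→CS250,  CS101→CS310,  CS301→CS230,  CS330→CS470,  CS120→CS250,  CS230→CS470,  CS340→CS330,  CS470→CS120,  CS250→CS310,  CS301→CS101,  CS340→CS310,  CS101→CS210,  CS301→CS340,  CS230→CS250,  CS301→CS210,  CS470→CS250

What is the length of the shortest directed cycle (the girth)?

4

For each vertex v, BFS finds the shortest path from v back to v.
The shortest such closed walk is CS101 → CS330 → CS470 → CS250 → CS101, length 4.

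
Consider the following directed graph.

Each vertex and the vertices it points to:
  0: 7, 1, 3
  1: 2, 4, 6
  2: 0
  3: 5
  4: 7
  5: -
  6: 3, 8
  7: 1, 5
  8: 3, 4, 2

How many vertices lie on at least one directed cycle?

A vertex is on a directed cycle iff it belongs to a strongly connected component of size ≥ 2 (or has a self-loop).
The vertices on cycles are {0, 1, 2, 4, 6, 7, 8} — 7 in total.

7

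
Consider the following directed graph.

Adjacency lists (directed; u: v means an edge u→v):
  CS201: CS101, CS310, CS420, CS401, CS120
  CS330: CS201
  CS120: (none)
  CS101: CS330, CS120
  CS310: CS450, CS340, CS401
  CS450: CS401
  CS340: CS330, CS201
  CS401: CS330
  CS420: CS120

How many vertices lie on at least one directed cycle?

7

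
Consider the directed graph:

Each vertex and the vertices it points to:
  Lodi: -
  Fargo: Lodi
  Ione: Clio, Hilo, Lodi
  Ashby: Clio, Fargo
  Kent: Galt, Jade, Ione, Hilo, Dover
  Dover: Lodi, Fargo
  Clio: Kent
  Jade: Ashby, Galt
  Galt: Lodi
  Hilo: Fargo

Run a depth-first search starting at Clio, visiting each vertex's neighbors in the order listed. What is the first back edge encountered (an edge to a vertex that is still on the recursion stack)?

DFS from Clio (visiting each vertex's neighbors in the order listed); mark gray on enter, black on exit:
Clio gray
  Kent gray
    Galt gray
      Lodi gray
      Lodi black
    Galt black
    Jade gray
      Ashby gray
        Ashby→Clio: Clio is gray → back edge
First back edge: Ashby → Clio.

Ashby→Clio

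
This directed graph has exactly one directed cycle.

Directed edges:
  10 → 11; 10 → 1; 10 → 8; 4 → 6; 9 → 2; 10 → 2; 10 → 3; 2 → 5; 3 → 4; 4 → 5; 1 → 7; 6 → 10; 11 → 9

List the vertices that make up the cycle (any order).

3, 4, 6, 10

DFS with gray/black marking from 10:
10 gray
  11 gray
    9 gray
      2 gray
        5 gray
        5 black
      2 black
    9 black
  11 black
  10→2: 2 black — skip
  8 gray
  8 black
  1 gray
    7 gray
    7 black
  1 black
  3 gray
    4 gray
      6 gray
        6→10: 10 is gray → back edge
Back edge closes the cycle 10 → 3 → 4 → 6 → 10; its vertices are {3, 4, 6, 10}.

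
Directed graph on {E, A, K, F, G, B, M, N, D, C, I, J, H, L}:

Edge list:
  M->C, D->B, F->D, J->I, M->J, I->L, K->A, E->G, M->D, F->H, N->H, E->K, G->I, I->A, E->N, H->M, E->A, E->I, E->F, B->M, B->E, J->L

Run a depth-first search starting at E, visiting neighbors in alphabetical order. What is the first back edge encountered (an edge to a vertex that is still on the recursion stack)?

B→E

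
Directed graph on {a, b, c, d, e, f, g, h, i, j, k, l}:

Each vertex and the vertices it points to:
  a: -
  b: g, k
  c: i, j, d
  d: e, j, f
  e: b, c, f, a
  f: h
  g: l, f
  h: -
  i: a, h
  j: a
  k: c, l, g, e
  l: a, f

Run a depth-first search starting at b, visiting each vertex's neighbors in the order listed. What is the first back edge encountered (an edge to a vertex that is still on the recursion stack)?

e→b

DFS from b (visiting each vertex's neighbors in the order listed); mark gray on enter, black on exit:
b gray
  g gray
    l gray
      a gray
      a black
      f gray
        h gray
        h black
      f black
    l black
    g→f: f black — skip
  g black
  k gray
    c gray
      i gray
        i→a: a black — skip
        i→h: h black — skip
      i black
      j gray
        j→a: a black — skip
      j black
      d gray
        e gray
          e→b: b is gray → back edge
First back edge: e → b.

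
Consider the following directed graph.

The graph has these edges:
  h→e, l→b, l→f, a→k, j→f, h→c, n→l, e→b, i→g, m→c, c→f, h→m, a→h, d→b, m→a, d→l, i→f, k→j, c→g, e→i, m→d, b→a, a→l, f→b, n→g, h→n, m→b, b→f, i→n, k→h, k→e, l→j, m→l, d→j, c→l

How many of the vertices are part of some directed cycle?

13

A vertex is on a directed cycle iff it belongs to a strongly connected component of size ≥ 2 (or has a self-loop).
The vertices on cycles are {a, b, c, d, e, f, h, i, j, k, l, m, n} — 13 in total.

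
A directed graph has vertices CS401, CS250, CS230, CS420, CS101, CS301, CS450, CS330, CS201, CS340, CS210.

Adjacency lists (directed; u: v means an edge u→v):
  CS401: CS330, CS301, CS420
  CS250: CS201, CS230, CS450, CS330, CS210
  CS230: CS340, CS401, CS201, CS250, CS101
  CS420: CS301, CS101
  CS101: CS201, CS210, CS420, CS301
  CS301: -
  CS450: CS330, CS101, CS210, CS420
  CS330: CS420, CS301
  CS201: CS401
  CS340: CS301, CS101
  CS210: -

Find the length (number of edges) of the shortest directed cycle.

2

For each vertex v, BFS finds the shortest path from v back to v.
The shortest such closed walk is CS250 → CS230 → CS250, length 2.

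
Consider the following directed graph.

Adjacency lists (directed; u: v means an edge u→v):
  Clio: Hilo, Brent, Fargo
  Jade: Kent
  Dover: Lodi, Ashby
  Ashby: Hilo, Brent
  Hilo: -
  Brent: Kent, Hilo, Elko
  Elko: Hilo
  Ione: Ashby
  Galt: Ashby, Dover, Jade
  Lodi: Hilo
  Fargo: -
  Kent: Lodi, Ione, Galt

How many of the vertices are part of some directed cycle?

A vertex is on a directed cycle iff it belongs to a strongly connected component of size ≥ 2 (or has a self-loop).
The vertices on cycles are {Galt, Ione, Jade, Kent, Ashby, Brent, Dover} — 7 in total.

7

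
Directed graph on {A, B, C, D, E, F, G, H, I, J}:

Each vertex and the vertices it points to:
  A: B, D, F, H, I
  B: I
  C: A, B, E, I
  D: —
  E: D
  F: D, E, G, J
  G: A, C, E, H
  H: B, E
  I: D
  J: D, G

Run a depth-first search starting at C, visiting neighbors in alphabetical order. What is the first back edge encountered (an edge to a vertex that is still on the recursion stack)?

DFS from C (visiting neighbors in alphabetical order); mark gray on enter, black on exit:
C gray
  A gray
    B gray
      I gray
        D gray
        D black
      I black
    B black
    A→D: D black — skip
    F gray
      F→D: D black — skip
      E gray
        E→D: D black — skip
      E black
      G gray
        G→A: A is gray → back edge
First back edge: G → A.

G->A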